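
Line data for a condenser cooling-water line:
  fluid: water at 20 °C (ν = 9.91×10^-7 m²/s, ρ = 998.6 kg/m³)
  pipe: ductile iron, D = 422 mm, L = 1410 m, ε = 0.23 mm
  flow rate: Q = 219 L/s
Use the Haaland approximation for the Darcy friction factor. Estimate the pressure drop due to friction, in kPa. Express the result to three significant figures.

Δp ≈ 72.3 kPa

V = 4Q/(πD²) = 4·0.219/(π·0.422²) = 1.566 m/s
Re = VD/ν = 1.566·0.422/9.91×10^-7 = 6.67×10^5 → turbulent
ε/D = 0.23/422 = 5.45×10^-4
Haaland: f = 0.01767
h_f = f(L/D)V²/(2g) = 0.01767·(1410/0.422)·1.566²/(2·9.81) = 7.377 m
Δp = ρg·h_f = 998.6·9.81·7.377 = 72.27 kPa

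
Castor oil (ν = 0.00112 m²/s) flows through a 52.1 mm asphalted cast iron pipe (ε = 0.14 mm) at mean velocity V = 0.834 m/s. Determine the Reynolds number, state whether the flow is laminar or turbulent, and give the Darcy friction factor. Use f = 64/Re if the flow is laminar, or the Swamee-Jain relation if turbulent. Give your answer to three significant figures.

Re ≈ 38.8; laminar; f = 64/Re ≈ 1.65

Re = VD/ν = 0.8340·0.0521/0.00112 = 38.8
Re < 2300 → laminar → f = 64/Re = 1.650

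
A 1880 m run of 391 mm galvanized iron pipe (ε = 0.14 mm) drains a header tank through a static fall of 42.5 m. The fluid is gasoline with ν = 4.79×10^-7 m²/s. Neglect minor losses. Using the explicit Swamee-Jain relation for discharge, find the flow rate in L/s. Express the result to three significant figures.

Q ≈ 398 L/s

Swamee-Jain (Type II): Q = -0.965·√(gD⁵h_f/L)·ln[ε/(3.7D) + √(3.17ν²L/(gD³h_f))]
√(gD⁵h_f/L) = √(9.81·0.391⁵·42.5/1880) = 0.04502
ε/(3.7D) = 9.68×10^-5; √(3.17ν²L/(gD³h_f)) = 7.41×10^-6
Q = -0.965·0.04502·ln(1.042×10^-4) = 0.3983 m³/s
Check: V = 3.32 m/s, Re = 2.71×10^6, f = 0.01583, h_f = 42.7 m ≈ 42.5 m ✓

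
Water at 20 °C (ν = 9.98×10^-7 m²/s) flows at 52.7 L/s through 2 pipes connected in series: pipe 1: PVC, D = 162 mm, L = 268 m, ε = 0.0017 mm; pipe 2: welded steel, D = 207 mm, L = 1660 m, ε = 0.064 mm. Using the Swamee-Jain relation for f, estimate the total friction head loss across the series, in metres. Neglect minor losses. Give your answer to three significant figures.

Pipe 1: V = 2.557 m/s, Re = 4.15×10^5, ε/D = 1.05×10^-5, f = 0.01369, h_1 = f(L/D)V²/2g = 7.545 m
Pipe 2: V = 1.566 m/s, Re = 3.25×10^5, ε/D = 3.09×10^-4, f = 0.01700, h_2 = f(L/D)V²/2g = 17.04 m
Series → Q common, losses add: H = Σh = 24.59 m

H ≈ 24.6 m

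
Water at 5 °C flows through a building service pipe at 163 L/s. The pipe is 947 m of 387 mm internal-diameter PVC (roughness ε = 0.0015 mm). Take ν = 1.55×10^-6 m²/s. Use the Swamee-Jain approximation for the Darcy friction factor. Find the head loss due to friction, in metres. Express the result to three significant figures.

V = 4Q/(πD²) = 4·0.163/(π·0.387²) = 1.386 m/s
Re = VD/ν = 1.386·0.387/1.55×10^-6 = 3.46×10^5 → turbulent
ε/D = 0.0015/387 = 3.88×10^-6
Swamee-Jain: f = 0.01405
h_f = f(L/D)V²/(2g) = 0.01405·(947/0.387)·1.386²/(2·9.81) = 3.364 m

h_f ≈ 3.36 m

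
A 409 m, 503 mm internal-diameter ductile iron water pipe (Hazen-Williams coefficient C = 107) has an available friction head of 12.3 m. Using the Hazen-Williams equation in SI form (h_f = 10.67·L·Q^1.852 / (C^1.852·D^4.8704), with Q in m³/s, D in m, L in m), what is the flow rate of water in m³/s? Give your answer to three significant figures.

Rearranging: Q = [h_f·C^1.852·D^4.8704 / (10.67·L)]^(1/1.852)
Q = [12.3·107^1.852·0.503^4.8704 / (10.67·409)]^0.540 = 0.7374 m³/s

Q ≈ 0.737 m³/s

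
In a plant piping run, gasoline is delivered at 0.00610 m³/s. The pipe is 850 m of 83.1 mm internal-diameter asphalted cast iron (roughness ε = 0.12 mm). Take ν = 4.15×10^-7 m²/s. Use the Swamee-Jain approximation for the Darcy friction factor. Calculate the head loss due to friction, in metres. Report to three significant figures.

h_f ≈ 14.9 m

V = 4Q/(πD²) = 4·0.00610/(π·0.0831²) = 1.125 m/s
Re = VD/ν = 1.125·0.0831/4.15×10^-7 = 2.25×10^5 → turbulent
ε/D = 0.12/83.1 = 0.00144
Swamee-Jain: f = 0.02267
h_f = f(L/D)V²/(2g) = 0.02267·(850/0.0831)·1.125²/(2·9.81) = 14.95 m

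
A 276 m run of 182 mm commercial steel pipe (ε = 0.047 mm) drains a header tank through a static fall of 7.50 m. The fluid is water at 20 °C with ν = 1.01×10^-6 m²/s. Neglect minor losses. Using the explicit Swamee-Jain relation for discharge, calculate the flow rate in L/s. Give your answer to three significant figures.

Swamee-Jain (Type II): Q = -0.965·√(gD⁵h_f/L)·ln[ε/(3.7D) + √(3.17ν²L/(gD³h_f))]
√(gD⁵h_f/L) = √(9.81·0.182⁵·7.50/276) = 0.007296
ε/(3.7D) = 6.98×10^-5; √(3.17ν²L/(gD³h_f)) = 4.49×10^-5
Q = -0.965·0.007296·ln(1.147×10^-4) = 0.06388 m³/s
Check: V = 2.46 m/s, Re = 4.43×10^5, f = 0.01618, h_f = 7.54 m ≈ 7.50 m ✓

Q ≈ 63.9 L/s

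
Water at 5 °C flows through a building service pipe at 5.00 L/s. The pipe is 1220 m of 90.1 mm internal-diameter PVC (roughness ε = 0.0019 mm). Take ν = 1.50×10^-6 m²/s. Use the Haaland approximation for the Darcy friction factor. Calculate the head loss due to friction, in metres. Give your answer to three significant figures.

V = 4Q/(πD²) = 4·0.00500/(π·0.0901²) = 0.7842 m/s
Re = VD/ν = 0.7842·0.0901/1.50×10^-6 = 4.71×10^4 → turbulent
ε/D = 0.0019/90.1 = 2.11×10^-5
Haaland: f = 0.02104
h_f = f(L/D)V²/(2g) = 0.02104·(1220/0.0901)·0.7842²/(2·9.81) = 8.931 m

h_f ≈ 8.93 m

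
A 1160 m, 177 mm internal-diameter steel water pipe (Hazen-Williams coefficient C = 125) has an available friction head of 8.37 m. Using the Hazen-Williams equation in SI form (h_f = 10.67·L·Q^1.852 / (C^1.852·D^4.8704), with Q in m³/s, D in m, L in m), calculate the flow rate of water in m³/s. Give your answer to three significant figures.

Rearranging: Q = [h_f·C^1.852·D^4.8704 / (10.67·L)]^(1/1.852)
Q = [8.37·125^1.852·0.177^4.8704 / (10.67·1160)]^0.540 = 0.02556 m³/s

Q ≈ 0.0256 m³/s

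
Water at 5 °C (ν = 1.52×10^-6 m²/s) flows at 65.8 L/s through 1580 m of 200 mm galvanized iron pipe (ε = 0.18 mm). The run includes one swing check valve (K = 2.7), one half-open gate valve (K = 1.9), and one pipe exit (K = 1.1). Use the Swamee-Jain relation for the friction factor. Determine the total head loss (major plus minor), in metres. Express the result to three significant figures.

V = 4Q/(πD²) = 2.094 m/s; V²/2g = 0.2236 m
Re = 2.76×10^5, ε/D = 9.00×10^-4 → f = 0.02041 (Swamee-Jain)
Major: h_f = f(L/D)·V²/2g = 0.02041·7900·0.2236 = 36.05 m
Minor: ΣK = 5.70; h_m = ΣK·V²/2g = 1.274 m
Total H_L = 36.05 + 1.274 = 37.32 m

H_L ≈ 37.3 m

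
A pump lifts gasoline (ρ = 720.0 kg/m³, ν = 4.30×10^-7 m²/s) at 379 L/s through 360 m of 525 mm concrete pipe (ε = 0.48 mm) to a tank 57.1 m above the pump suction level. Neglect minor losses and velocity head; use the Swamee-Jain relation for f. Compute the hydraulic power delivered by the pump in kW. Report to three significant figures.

P_hyd ≈ 158 kW

V = 4Q/(πD²) = 1.751 m/s; Re = 2.14×10^6; ε/D = 9.14×10^-4; f = 0.01943
h_f = f(L/D)V²/2g = 2.081 m
Total head H = z + h_f = 57.1 + 2.081 = 59.18 m
P_hyd = ρgQH = 720.0·9.81·0.379·59.18 = 158.4 kW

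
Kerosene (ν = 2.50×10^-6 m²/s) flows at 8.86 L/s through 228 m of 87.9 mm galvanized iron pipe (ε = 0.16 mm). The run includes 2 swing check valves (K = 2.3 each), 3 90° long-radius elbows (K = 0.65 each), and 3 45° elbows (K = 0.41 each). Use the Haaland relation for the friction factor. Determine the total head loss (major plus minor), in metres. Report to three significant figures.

V = 4Q/(πD²) = 1.460 m/s; V²/2g = 0.1087 m
Re = 5.13×10^4, ε/D = 0.00182 → f = 0.02579 (Haaland)
Major: h_f = f(L/D)·V²/2g = 0.02579·2594·0.1087 = 7.268 m
Minor: ΣK = 7.78; h_m = ΣK·V²/2g = 0.8453 m
Total H_L = 7.268 + 0.8453 = 8.114 m

H_L ≈ 8.11 m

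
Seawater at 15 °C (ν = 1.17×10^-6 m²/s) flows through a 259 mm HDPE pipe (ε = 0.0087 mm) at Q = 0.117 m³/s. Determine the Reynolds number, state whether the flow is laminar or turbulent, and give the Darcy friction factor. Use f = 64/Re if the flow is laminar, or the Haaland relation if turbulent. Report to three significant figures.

V = 4Q/(πD²) = 2.221 m/s
Re = VD/ν = 2.221·0.259/1.17×10^-6 = 4.92×10^5
Re > 4000 → turbulent; ε/D = 3.36×10^-5
Haaland: f = 0.01350

Re ≈ 4.92×10^5; turbulent; f ≈ 0.0135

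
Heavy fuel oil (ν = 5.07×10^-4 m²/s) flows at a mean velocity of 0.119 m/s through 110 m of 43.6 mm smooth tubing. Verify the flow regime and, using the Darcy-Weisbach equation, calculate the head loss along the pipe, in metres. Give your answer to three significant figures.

h_f ≈ 11.4 m

Re = VD/ν = 0.119·0.04360/5.07×10^-4 = 10.2 → laminar (Re < 2300)
f = 64/Re = 6.254
h_f = f(L/D)V²/(2g) = 6.254·(110/0.04360)·0.119²/(2·9.81) = 11.39 m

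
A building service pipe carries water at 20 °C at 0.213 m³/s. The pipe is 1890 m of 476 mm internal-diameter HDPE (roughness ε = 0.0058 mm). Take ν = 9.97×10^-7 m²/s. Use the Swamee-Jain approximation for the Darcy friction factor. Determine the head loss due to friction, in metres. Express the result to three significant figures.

h_f ≈ 3.77 m

V = 4Q/(πD²) = 4·0.213/(π·0.476²) = 1.197 m/s
Re = VD/ν = 1.197·0.476/9.97×10^-7 = 5.71×10^5 → turbulent
ε/D = 0.0058/476 = 1.22×10^-5
Swamee-Jain: f = 0.01300
h_f = f(L/D)V²/(2g) = 0.01300·(1890/0.476)·1.197²/(2·9.81) = 3.768 m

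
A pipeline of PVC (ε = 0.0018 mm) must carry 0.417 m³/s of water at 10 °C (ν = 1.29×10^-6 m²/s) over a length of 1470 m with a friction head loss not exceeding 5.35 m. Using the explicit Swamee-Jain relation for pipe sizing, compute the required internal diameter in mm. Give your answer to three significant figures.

D ≈ 553 mm

Swamee-Jain (Type III): D = 0.66·[ε^1.25·(LQ²/(gh_f))^4.75 + ν·Q^9.4·(L/(gh_f))^5.2]^0.04
LQ²/(gh_f) = 4.870; L/(gh_f) = 28.01
Term 1 = ε^1.25·(…)^4.75 = 1.22×10^-4; Term 2 = ν·Q^9.4·(…)^5.2 = 0.0116
D = 0.66·(1.22×10^-4 + 0.0116)^0.04 = 0.5525 m = 553 mm
Check: V = 1.74 m/s, Re = 7.45×10^5, f = 0.01227, h_f = 5.03 m ≈ 5.35 m ✓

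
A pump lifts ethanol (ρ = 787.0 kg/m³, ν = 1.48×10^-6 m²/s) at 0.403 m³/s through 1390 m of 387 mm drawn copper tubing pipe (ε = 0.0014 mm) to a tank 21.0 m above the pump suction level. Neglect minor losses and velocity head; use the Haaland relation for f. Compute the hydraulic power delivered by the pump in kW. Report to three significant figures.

V = 4Q/(πD²) = 3.426 m/s; Re = 8.96×10^5; ε/D = 3.62×10^-6; f = 0.01186
h_f = f(L/D)V²/2g = 25.48 m
Total head H = z + h_f = 21.0 + 25.48 = 46.48 m
P_hyd = ρgQH = 787.0·9.81·0.403·46.48 = 144.6 kW

P_hyd ≈ 145 kW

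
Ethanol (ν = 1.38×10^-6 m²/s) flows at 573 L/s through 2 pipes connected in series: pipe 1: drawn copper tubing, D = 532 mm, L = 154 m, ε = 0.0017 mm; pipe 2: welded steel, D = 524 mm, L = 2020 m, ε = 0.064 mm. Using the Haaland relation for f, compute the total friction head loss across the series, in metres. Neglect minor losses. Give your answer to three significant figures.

H ≈ 20.1 m

Pipe 1: V = 2.578 m/s, Re = 9.94×10^5, ε/D = 3.20×10^-6, f = 0.01165, h_1 = f(L/D)V²/2g = 1.142 m
Pipe 2: V = 2.657 m/s, Re = 1.01×10^6, ε/D = 1.22×10^-4, f = 0.01363, h_2 = f(L/D)V²/2g = 18.91 m
Series → Q common, losses add: H = Σh = 20.05 m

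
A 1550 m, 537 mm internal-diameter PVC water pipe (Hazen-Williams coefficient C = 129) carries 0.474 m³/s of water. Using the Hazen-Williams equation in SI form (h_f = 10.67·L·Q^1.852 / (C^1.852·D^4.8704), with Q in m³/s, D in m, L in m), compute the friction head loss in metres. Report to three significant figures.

h_f ≈ 10.6 m

h_f = 10.67·1550·0.474^1.852 / (129^1.852·0.537^4.8704) = 10.58 m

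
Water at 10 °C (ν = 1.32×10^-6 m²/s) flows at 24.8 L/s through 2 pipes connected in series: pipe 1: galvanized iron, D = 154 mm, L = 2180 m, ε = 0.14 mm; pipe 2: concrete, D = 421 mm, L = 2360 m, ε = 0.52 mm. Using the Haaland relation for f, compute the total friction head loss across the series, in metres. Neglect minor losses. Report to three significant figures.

H ≈ 26.9 m

Pipe 1: V = 1.331 m/s, Re = 1.55×10^5, ε/D = 9.09×10^-4, f = 0.02088, h_1 = f(L/D)V²/2g = 26.70 m
Pipe 2: V = 0.1782 m/s, Re = 5.68×10^4, ε/D = 0.00124, f = 0.02401, h_2 = f(L/D)V²/2g = 0.2177 m
Series → Q common, losses add: H = Σh = 26.92 m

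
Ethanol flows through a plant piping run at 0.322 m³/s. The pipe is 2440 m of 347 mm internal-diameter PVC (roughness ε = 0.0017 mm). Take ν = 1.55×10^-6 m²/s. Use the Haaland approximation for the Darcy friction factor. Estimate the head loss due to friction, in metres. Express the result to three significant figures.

h_f ≈ 50.7 m

V = 4Q/(πD²) = 4·0.322/(π·0.347²) = 3.405 m/s
Re = VD/ν = 3.405·0.347/1.55×10^-6 = 7.62×10^5 → turbulent
ε/D = 0.0017/347 = 4.90×10^-6
Haaland: f = 0.01220
h_f = f(L/D)V²/(2g) = 0.01220·(2440/0.347)·3.405²/(2·9.81) = 50.70 m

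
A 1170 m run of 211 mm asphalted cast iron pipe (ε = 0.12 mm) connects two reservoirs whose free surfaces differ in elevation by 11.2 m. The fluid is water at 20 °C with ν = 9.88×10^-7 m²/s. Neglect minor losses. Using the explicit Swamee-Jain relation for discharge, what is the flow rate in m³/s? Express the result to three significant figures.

Q ≈ 0.0511 m³/s

Swamee-Jain (Type II): Q = -0.965·√(gD⁵h_f/L)·ln[ε/(3.7D) + √(3.17ν²L/(gD³h_f))]
√(gD⁵h_f/L) = √(9.81·0.211⁵·11.2/1170) = 0.006267
ε/(3.7D) = 1.54×10^-4; √(3.17ν²L/(gD³h_f)) = 5.92×10^-5
Q = -0.965·0.006267·ln(2.129×10^-4) = 0.05113 m³/s
Check: V = 1.46 m/s, Re = 3.12×10^5, f = 0.01866, h_f = 11.3 m ≈ 11.2 m ✓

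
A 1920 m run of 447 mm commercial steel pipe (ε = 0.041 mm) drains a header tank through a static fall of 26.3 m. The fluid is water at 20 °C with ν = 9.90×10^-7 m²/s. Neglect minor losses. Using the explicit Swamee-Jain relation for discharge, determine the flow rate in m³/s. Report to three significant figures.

Q ≈ 0.478 m³/s

Swamee-Jain (Type II): Q = -0.965·√(gD⁵h_f/L)·ln[ε/(3.7D) + √(3.17ν²L/(gD³h_f))]
√(gD⁵h_f/L) = √(9.81·0.447⁵·26.3/1920) = 0.04897
ε/(3.7D) = 2.48×10^-5; √(3.17ν²L/(gD³h_f)) = 1.61×10^-5
Q = -0.965·0.04897·ln(4.088×10^-5) = 0.4775 m³/s
Check: V = 3.04 m/s, Re = 1.37×10^6, f = 0.01305, h_f = 26.4 m ≈ 26.3 m ✓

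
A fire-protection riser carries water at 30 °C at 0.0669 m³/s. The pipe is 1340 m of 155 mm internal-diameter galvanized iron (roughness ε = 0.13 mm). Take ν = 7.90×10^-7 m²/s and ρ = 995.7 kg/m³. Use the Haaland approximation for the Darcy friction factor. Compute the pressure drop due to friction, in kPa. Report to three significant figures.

V = 4Q/(πD²) = 4·0.0669/(π·0.155²) = 3.545 m/s
Re = VD/ν = 3.545·0.155/7.90×10^-7 = 6.96×10^5 → turbulent
ε/D = 0.13/155 = 8.39×10^-4
Haaland: f = 0.01929
h_f = f(L/D)V²/(2g) = 0.01929·(1340/0.155)·3.545²/(2·9.81) = 106.8 m
Δp = ρg·h_f = 995.7·9.81·106.8 = 1044 kPa

Δp ≈ 1040 kPa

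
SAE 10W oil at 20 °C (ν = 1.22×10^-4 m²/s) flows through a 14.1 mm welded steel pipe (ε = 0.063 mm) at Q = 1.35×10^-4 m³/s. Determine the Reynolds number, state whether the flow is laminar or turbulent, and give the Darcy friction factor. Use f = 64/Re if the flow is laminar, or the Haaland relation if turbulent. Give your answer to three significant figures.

Re ≈ 99.9; laminar; f = 64/Re ≈ 0.640

V = 4Q/(πD²) = 0.8646 m/s
Re = VD/ν = 0.8646·0.0141/1.22×10^-4 = 99.9
Re < 2300 → laminar → f = 64/Re = 0.6405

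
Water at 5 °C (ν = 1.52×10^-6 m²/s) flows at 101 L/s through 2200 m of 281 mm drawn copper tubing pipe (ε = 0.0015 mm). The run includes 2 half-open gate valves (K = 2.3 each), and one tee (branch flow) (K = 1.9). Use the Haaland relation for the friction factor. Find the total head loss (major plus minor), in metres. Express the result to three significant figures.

V = 4Q/(πD²) = 1.629 m/s; V²/2g = 0.1352 m
Re = 3.01×10^5, ε/D = 5.34×10^-6 → f = 0.01438 (Haaland)
Major: h_f = f(L/D)·V²/2g = 0.01438·7829·0.1352 = 15.21 m
Minor: ΣK = 6.50; h_m = ΣK·V²/2g = 0.8787 m
Total H_L = 15.21 + 0.8787 = 16.09 m

H_L ≈ 16.1 m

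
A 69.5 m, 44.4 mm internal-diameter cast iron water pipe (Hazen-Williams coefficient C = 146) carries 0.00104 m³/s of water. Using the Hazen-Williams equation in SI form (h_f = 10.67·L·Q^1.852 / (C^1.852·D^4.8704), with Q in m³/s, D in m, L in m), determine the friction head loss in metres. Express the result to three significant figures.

h_f = 10.67·69.5·0.00104^1.852 / (146^1.852·0.0444^4.8704) = 0.8416 m

h_f ≈ 0.842 m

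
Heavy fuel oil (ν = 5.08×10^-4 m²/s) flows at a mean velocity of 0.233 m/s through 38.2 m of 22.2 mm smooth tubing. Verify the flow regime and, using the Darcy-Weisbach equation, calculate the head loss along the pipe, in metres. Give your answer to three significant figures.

h_f ≈ 29.9 m

Re = VD/ν = 0.233·0.02220/5.08×10^-4 = 10.2 → laminar (Re < 2300)
f = 64/Re = 6.285
h_f = f(L/D)V²/(2g) = 6.285·(38.2/0.02220)·0.233²/(2·9.81) = 29.93 m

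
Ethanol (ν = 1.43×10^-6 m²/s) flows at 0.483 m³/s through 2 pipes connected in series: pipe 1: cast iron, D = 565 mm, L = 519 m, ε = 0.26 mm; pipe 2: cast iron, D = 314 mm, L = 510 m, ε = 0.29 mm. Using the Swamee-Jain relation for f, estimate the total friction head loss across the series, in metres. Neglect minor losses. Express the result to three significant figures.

Pipe 1: V = 1.926 m/s, Re = 7.61×10^5, ε/D = 4.60×10^-4, f = 0.01719, h_1 = f(L/D)V²/2g = 2.987 m
Pipe 2: V = 6.237 m/s, Re = 1.37×10^6, ε/D = 9.24×10^-4, f = 0.01957, h_2 = f(L/D)V²/2g = 63.04 m
Series → Q common, losses add: H = Σh = 66.03 m

H ≈ 66.0 m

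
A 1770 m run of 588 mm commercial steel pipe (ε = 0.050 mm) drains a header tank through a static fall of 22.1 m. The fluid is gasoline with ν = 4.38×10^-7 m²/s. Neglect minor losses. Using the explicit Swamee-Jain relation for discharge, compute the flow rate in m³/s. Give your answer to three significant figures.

Q ≈ 0.939 m³/s

Swamee-Jain (Type II): Q = -0.965·√(gD⁵h_f/L)·ln[ε/(3.7D) + √(3.17ν²L/(gD³h_f))]
√(gD⁵h_f/L) = √(9.81·0.588⁵·22.1/1770) = 0.09279
ε/(3.7D) = 2.30×10^-5; √(3.17ν²L/(gD³h_f)) = 4.94×10^-6
Q = -0.965·0.09279·ln(2.792×10^-5) = 0.9389 m³/s
Check: V = 3.46 m/s, Re = 4.64×10^6, f = 0.01212, h_f = 22.2 m ≈ 22.1 m ✓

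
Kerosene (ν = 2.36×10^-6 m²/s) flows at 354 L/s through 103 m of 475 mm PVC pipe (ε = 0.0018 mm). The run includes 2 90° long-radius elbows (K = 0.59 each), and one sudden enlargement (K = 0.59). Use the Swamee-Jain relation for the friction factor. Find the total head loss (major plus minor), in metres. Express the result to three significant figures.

H_L ≈ 0.963 m

V = 4Q/(πD²) = 1.998 m/s; V²/2g = 0.2034 m
Re = 4.02×10^5, ε/D = 3.79×10^-6 → f = 0.01367 (Swamee-Jain)
Major: h_f = f(L/D)·V²/2g = 0.01367·216.8·0.2034 = 0.6029 m
Minor: ΣK = 1.77; h_m = ΣK·V²/2g = 0.3600 m
Total H_L = 0.6029 + 0.3600 = 0.9629 m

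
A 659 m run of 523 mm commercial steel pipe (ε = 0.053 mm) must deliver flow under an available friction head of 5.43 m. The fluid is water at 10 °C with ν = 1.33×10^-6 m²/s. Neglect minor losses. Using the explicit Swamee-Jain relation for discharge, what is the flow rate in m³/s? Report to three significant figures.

Swamee-Jain (Type II): Q = -0.965·√(gD⁵h_f/L)·ln[ε/(3.7D) + √(3.17ν²L/(gD³h_f))]
√(gD⁵h_f/L) = √(9.81·0.523⁵·5.43/659) = 0.05624
ε/(3.7D) = 2.74×10^-5; √(3.17ν²L/(gD³h_f)) = 2.20×10^-5
Q = -0.965·0.05624·ln(4.941×10^-5) = 0.5381 m³/s
Check: V = 2.50 m/s, Re = 9.85×10^5, f = 0.01354, h_f = 5.46 m ≈ 5.43 m ✓

Q ≈ 0.538 m³/s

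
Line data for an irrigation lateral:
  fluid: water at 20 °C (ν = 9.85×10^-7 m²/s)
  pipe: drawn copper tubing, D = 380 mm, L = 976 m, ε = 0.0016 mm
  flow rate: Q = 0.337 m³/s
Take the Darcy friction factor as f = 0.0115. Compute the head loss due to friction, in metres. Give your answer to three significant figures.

h_f ≈ 13.3 m

V = 4Q/(πD²) = 4·0.337/(π·0.380²) = 2.971 m/s
h_f = f(L/D)V²/(2g) = 0.01150·(976/0.380)·2.971²/(2·9.81) = 13.29 m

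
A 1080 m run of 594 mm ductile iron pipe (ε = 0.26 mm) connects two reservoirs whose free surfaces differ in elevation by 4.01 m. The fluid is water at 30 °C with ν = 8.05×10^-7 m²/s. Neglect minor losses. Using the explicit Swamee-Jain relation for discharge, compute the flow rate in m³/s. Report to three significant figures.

Q ≈ 0.446 m³/s

Swamee-Jain (Type II): Q = -0.965·√(gD⁵h_f/L)·ln[ε/(3.7D) + √(3.17ν²L/(gD³h_f))]
√(gD⁵h_f/L) = √(9.81·0.594⁵·4.01/1080) = 0.05190
ε/(3.7D) = 1.18×10^-4; √(3.17ν²L/(gD³h_f)) = 1.64×10^-5
Q = -0.965·0.05190·ln(1.347×10^-4) = 0.4464 m³/s
Check: V = 1.61 m/s, Re = 1.19×10^6, f = 0.01677, h_f = 4.03 m ≈ 4.01 m ✓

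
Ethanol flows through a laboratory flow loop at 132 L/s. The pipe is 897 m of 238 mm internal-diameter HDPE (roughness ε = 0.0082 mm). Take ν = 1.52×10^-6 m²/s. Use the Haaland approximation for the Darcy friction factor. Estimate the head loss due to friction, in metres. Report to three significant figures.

h_f ≈ 23.1 m

V = 4Q/(πD²) = 4·0.132/(π·0.238²) = 2.967 m/s
Re = VD/ν = 2.967·0.238/1.52×10^-6 = 4.65×10^5 → turbulent
ε/D = 0.0082/238 = 3.45×10^-5
Haaland: f = 0.01363
h_f = f(L/D)V²/(2g) = 0.01363·(897/0.238)·2.967²/(2·9.81) = 23.06 m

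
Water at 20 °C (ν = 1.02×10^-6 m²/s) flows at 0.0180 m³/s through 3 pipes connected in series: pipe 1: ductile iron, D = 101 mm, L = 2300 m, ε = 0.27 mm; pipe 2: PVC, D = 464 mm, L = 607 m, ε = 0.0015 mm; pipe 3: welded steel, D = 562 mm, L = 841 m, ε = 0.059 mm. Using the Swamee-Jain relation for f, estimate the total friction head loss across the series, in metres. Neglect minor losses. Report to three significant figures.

H ≈ 153 m

Pipe 1: V = 2.247 m/s, Re = 2.22×10^5, ε/D = 0.00267, f = 0.02617, h_1 = f(L/D)V²/2g = 153.3 m
Pipe 2: V = 0.1065 m/s, Re = 4.84×10^4, ε/D = 3.23×10^-6, f = 0.02092, h_2 = f(L/D)V²/2g = 0.01581 m
Pipe 3: V = 0.07256 m/s, Re = 4.00×10^4, ε/D = 1.05×10^-4, f = 0.02222, h_3 = f(L/D)V²/2g = 0.008925 m
Series → Q common, losses add: H = Σh = 153.3 m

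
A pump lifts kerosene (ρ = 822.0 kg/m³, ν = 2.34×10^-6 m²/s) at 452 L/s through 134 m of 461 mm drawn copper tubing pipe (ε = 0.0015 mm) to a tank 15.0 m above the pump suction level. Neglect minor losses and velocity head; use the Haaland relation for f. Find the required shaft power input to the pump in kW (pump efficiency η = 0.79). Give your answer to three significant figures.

V = 4Q/(πD²) = 2.708 m/s; Re = 5.33×10^5; ε/D = 3.25×10^-6; f = 0.01295
h_f = f(L/D)V²/2g = 1.407 m
Total head H = z + h_f = 15.0 + 1.407 = 16.41 m
P_hyd = ρgQH = 822.0·9.81·0.452·16.41 = 59.80 kW
P_shaft = P_hyd/η = 59.80/0.79 = 75.70 kW

P_shaft ≈ 75.7 kW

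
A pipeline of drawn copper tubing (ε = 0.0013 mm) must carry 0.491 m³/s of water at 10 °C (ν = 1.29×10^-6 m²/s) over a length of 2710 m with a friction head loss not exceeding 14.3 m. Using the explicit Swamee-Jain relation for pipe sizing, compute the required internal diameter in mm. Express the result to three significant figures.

D ≈ 544 mm

Swamee-Jain (Type III): D = 0.66·[ε^1.25·(LQ²/(gh_f))^4.75 + ν·Q^9.4·(L/(gh_f))^5.2]^0.04
LQ²/(gh_f) = 4.657; L/(gh_f) = 19.32
Term 1 = ε^1.25·(…)^4.75 = 6.55×10^-5; Term 2 = ν·Q^9.4·(…)^5.2 = 0.00783
D = 0.66·(6.55×10^-5 + 0.00783)^0.04 = 0.5438 m = 544 mm
Check: V = 2.11 m/s, Re = 8.91×10^5, f = 0.01189, h_f = 13.5 m ≈ 14.3 m ✓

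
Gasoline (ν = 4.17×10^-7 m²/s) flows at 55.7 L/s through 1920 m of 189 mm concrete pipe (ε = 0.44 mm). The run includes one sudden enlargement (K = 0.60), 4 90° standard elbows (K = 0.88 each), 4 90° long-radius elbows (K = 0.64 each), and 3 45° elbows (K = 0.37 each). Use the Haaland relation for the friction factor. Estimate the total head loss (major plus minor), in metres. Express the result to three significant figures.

V = 4Q/(πD²) = 1.985 m/s; V²/2g = 0.2009 m
Re = 9.00×10^5, ε/D = 0.00233 → f = 0.02461 (Haaland)
Major: h_f = f(L/D)·V²/2g = 0.02461·10159·0.2009 = 50.22 m
Minor: ΣK = 7.79; h_m = ΣK·V²/2g = 1.565 m
Total H_L = 50.22 + 1.565 = 51.79 m

H_L ≈ 51.8 m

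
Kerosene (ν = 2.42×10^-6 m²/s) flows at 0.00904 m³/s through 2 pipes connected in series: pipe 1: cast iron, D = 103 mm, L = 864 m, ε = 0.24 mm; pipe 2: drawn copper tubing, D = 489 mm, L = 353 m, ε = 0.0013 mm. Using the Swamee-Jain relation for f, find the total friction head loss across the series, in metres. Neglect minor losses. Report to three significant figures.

H ≈ 14.0 m

Pipe 1: V = 1.085 m/s, Re = 4.62×10^4, ε/D = 0.00233, f = 0.02773, h_1 = f(L/D)V²/2g = 13.95 m
Pipe 2: V = 0.04813 m/s, Re = 9730, ε/D = 2.66×10^-6, f = 0.03121, h_2 = f(L/D)V²/2g = 0.002661 m
Series → Q common, losses add: H = Σh = 13.96 m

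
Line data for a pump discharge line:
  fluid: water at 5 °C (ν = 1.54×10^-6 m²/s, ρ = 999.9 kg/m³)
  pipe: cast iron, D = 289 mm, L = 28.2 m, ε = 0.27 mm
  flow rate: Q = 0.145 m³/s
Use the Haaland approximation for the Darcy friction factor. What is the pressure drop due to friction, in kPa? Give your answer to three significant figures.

Δp ≈ 4.77 kPa

V = 4Q/(πD²) = 4·0.145/(π·0.289²) = 2.210 m/s
Re = VD/ν = 2.210·0.289/1.54×10^-6 = 4.15×10^5 → turbulent
ε/D = 0.27/289 = 9.34×10^-4
Haaland: f = 0.02001
h_f = f(L/D)V²/(2g) = 0.02001·(28.2/0.289)·2.210²/(2·9.81) = 0.4862 m
Δp = ρg·h_f = 999.9·9.81·0.4862 = 4.769 kPa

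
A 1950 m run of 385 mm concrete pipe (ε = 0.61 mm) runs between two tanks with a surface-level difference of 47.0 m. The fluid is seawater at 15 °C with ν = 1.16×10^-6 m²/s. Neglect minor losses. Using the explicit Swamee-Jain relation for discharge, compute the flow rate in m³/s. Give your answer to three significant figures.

Swamee-Jain (Type II): Q = -0.965·√(gD⁵h_f/L)·ln[ε/(3.7D) + √(3.17ν²L/(gD³h_f))]
√(gD⁵h_f/L) = √(9.81·0.385⁵·47.0/1950) = 0.04472
ε/(3.7D) = 4.28×10^-4; √(3.17ν²L/(gD³h_f)) = 1.78×10^-5
Q = -0.965·0.04472·ln(4.460×10^-4) = 0.3330 m³/s
Check: V = 2.86 m/s, Re = 9.49×10^5, f = 0.02235, h_f = 47.2 m ≈ 47.0 m ✓

Q ≈ 0.333 m³/s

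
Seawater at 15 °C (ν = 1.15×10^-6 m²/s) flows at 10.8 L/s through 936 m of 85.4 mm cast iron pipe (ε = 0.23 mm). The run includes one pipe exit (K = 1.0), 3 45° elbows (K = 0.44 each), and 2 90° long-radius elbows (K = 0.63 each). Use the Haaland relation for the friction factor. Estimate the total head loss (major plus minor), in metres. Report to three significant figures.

V = 4Q/(πD²) = 1.885 m/s; V²/2g = 0.1812 m
Re = 1.40×10^5, ε/D = 0.00269 → f = 0.02635 (Haaland)
Major: h_f = f(L/D)·V²/2g = 0.02635·10960·0.1812 = 52.33 m
Minor: ΣK = 3.58; h_m = ΣK·V²/2g = 0.6487 m
Total H_L = 52.33 + 0.6487 = 52.98 m

H_L ≈ 53.0 m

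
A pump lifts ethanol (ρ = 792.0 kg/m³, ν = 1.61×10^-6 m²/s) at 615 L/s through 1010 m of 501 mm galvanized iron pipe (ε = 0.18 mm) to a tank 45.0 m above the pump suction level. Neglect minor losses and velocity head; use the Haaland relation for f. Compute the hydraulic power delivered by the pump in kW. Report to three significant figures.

V = 4Q/(πD²) = 3.120 m/s; Re = 9.71×10^5; ε/D = 3.59×10^-4; f = 0.01613
h_f = f(L/D)V²/2g = 16.13 m
Total head H = z + h_f = 45.0 + 16.13 = 61.13 m
P_hyd = ρgQH = 792.0·9.81·0.615·61.13 = 292.1 kW

P_hyd ≈ 292 kW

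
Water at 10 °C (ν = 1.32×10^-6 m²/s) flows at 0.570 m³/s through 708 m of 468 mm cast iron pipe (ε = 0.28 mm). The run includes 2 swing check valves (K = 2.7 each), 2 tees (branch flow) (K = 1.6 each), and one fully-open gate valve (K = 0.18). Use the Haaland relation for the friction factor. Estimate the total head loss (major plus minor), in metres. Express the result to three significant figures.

H_L ≈ 19.9 m

V = 4Q/(πD²) = 3.314 m/s; V²/2g = 0.5596 m
Re = 1.17×10^6, ε/D = 5.98×10^-4 → f = 0.01776 (Haaland)
Major: h_f = f(L/D)·V²/2g = 0.01776·1513·0.5596 = 15.03 m
Minor: ΣK = 8.78; h_m = ΣK·V²/2g = 4.913 m
Total H_L = 15.03 + 4.913 = 19.95 m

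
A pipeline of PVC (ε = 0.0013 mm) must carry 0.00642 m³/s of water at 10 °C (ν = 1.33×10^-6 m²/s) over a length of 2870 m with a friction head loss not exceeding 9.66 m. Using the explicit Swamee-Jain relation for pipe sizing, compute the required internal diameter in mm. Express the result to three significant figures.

Swamee-Jain (Type III): D = 0.66·[ε^1.25·(LQ²/(gh_f))^4.75 + ν·Q^9.4·(L/(gh_f))^5.2]^0.04
LQ²/(gh_f) = 0.001248; L/(gh_f) = 30.29
Term 1 = ε^1.25·(…)^4.75 = 7.08×10^-22; Term 2 = ν·Q^9.4·(…)^5.2 = 1.65×10^-19
D = 0.66·(7.08×10^-22 + 1.65×10^-19)^0.04 = 0.1170 m = 117 mm
Check: V = 0.597 m/s, Re = 5.25×10^4, f = 0.02058, h_f = 9.16 m ≈ 9.66 m ✓

D ≈ 117 mm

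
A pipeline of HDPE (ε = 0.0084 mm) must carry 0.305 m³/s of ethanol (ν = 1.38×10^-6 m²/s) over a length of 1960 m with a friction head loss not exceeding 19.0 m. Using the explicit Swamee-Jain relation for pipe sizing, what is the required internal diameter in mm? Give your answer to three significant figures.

Swamee-Jain (Type III): D = 0.66·[ε^1.25·(LQ²/(gh_f))^4.75 + ν·Q^9.4·(L/(gh_f))^5.2]^0.04
LQ²/(gh_f) = 0.9782; L/(gh_f) = 10.52
Term 1 = ε^1.25·(…)^4.75 = 4.07×10^-7; Term 2 = ν·Q^9.4·(…)^5.2 = 4.03×10^-6
D = 0.66·(4.07×10^-7 + 4.03×10^-6)^0.04 = 0.4031 m = 403 mm
Check: V = 2.39 m/s, Re = 6.98×10^5, f = 0.01274, h_f = 18.0 m ≈ 19.0 m ✓

D ≈ 403 mm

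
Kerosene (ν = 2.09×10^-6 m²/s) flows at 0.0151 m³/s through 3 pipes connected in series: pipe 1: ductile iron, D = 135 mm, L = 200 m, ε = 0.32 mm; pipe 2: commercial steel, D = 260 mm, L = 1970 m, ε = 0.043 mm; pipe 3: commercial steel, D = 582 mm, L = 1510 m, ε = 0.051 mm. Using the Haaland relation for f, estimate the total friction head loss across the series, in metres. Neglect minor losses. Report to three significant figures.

H ≈ 2.95 m

Pipe 1: V = 1.055 m/s, Re = 6.81×10^4, ε/D = 0.00237, f = 0.02650, h_1 = f(L/D)V²/2g = 2.227 m
Pipe 2: V = 0.2844 m/s, Re = 3.54×10^4, ε/D = 1.65×10^-4, f = 0.02282, h_2 = f(L/D)V²/2g = 0.7127 m
Pipe 3: V = 0.05676 m/s, Re = 1.58×10^4, ε/D = 8.76×10^-5, f = 0.02746, h_3 = f(L/D)V²/2g = 0.01170 m
Series → Q common, losses add: H = Σh = 2.951 m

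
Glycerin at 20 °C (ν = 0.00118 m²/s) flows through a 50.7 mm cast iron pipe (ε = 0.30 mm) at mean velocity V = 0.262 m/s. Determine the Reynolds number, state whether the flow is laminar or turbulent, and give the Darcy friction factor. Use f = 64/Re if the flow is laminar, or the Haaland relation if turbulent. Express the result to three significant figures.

Re = VD/ν = 0.2620·0.0507/0.00118 = 11.3
Re < 2300 → laminar → f = 64/Re = 5.685

Re ≈ 11.3; laminar; f = 64/Re ≈ 5.69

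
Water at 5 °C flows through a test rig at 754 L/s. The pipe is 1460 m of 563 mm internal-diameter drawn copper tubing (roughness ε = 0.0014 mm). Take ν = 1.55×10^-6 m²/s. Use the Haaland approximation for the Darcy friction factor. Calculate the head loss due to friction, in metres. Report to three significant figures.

h_f ≈ 13.9 m

V = 4Q/(πD²) = 4·0.754/(π·0.563²) = 3.029 m/s
Re = VD/ν = 3.029·0.563/1.55×10^-6 = 1.10×10^6 → turbulent
ε/D = 0.0014/563 = 2.49×10^-6
Haaland: f = 0.01145
h_f = f(L/D)V²/(2g) = 0.01145·(1460/0.563)·3.029²/(2·9.81) = 13.88 m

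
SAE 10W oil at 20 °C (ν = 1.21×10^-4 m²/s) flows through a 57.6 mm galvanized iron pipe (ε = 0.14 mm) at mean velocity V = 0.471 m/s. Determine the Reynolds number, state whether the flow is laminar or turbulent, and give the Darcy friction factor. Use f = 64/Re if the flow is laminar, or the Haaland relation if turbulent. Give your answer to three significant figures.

Re = VD/ν = 0.4710·0.0576/1.21×10^-4 = 224
Re < 2300 → laminar → f = 64/Re = 0.2854

Re ≈ 224; laminar; f = 64/Re ≈ 0.285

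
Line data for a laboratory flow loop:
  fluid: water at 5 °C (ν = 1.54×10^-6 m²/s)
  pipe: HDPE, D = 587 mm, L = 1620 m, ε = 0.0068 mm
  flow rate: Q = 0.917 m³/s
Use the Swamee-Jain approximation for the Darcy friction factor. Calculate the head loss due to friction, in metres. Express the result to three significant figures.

h_f ≈ 18.5 m

V = 4Q/(πD²) = 4·0.917/(π·0.587²) = 3.388 m/s
Re = VD/ν = 3.388·0.587/1.54×10^-6 = 1.29×10^6 → turbulent
ε/D = 0.0068/587 = 1.16×10^-5
Swamee-Jain: f = 0.01145
h_f = f(L/D)V²/(2g) = 0.01145·(1620/0.587)·3.388²/(2·9.81) = 18.50 m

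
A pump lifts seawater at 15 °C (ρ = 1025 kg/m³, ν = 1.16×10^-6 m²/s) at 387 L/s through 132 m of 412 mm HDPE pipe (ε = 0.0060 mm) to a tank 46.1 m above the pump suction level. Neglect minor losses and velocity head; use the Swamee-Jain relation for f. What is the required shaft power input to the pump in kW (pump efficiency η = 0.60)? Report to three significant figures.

V = 4Q/(πD²) = 2.903 m/s; Re = 1.03×10^6; ε/D = 1.46×10^-5; f = 0.01191
h_f = f(L/D)V²/2g = 1.638 m
Total head H = z + h_f = 46.1 + 1.638 = 47.74 m
P_hyd = ρgQH = 1025·9.81·0.387·47.74 = 185.8 kW
P_shaft = P_hyd/η = 185.8/0.60 = 309.6 kW

P_shaft ≈ 310 kW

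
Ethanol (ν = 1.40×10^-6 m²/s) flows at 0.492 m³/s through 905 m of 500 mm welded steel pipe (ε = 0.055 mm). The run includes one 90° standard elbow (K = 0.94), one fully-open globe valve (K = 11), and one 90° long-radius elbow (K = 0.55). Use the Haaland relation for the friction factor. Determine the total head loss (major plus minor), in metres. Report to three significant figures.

H_L ≈ 11.9 m

V = 4Q/(πD²) = 2.506 m/s; V²/2g = 0.3200 m
Re = 8.95×10^5, ε/D = 1.10×10^-4 → f = 0.01359 (Haaland)
Major: h_f = f(L/D)·V²/2g = 0.01359·1810·0.3200 = 7.872 m
Minor: ΣK = 12.5; h_m = ΣK·V²/2g = 3.997 m
Total H_L = 7.872 + 3.997 = 11.87 m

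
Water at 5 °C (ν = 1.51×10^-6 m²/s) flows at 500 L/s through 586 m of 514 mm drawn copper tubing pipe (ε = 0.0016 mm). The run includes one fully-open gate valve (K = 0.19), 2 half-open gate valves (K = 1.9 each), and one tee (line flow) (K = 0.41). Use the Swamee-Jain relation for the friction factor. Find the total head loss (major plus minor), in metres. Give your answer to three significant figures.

V = 4Q/(πD²) = 2.410 m/s; V²/2g = 0.2959 m
Re = 8.20×10^5, ε/D = 3.11×10^-6 → f = 0.01207 (Swamee-Jain)
Major: h_f = f(L/D)·V²/2g = 0.01207·1140·0.2959 = 4.074 m
Minor: ΣK = 4.40; h_m = ΣK·V²/2g = 1.302 m
Total H_L = 4.074 + 1.302 = 5.376 m

H_L ≈ 5.38 m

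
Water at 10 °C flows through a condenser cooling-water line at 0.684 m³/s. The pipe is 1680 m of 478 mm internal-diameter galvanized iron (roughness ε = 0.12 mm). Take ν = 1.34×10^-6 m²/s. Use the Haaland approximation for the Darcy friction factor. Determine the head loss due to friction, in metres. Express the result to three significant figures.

V = 4Q/(πD²) = 4·0.684/(π·0.478²) = 3.812 m/s
Re = VD/ν = 3.812·0.478/1.34×10^-6 = 1.36×10^6 → turbulent
ε/D = 0.12/478 = 2.51×10^-4
Haaland: f = 0.01496
h_f = f(L/D)V²/(2g) = 0.01496·(1680/0.478)·3.812²/(2·9.81) = 38.93 m

h_f ≈ 38.9 m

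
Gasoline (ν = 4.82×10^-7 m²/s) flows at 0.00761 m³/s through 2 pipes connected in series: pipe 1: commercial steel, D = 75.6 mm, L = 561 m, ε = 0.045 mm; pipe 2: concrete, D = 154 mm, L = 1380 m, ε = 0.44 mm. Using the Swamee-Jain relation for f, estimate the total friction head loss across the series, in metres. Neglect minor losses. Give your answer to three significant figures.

H ≈ 22.7 m

Pipe 1: V = 1.695 m/s, Re = 2.66×10^5, ε/D = 5.95×10^-4, f = 0.01901, h_1 = f(L/D)V²/2g = 20.66 m
Pipe 2: V = 0.4086 m/s, Re = 1.31×10^5, ε/D = 0.00286, f = 0.02708, h_2 = f(L/D)V²/2g = 2.064 m
Series → Q common, losses add: H = Σh = 22.72 m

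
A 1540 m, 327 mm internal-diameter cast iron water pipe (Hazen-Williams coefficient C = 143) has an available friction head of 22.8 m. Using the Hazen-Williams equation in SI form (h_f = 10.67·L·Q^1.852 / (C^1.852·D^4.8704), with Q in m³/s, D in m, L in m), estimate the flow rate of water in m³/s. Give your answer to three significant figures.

Q ≈ 0.217 m³/s

Rearranging: Q = [h_f·C^1.852·D^4.8704 / (10.67·L)]^(1/1.852)
Q = [22.8·143^1.852·0.327^4.8704 / (10.67·1540)]^0.540 = 0.2166 m³/s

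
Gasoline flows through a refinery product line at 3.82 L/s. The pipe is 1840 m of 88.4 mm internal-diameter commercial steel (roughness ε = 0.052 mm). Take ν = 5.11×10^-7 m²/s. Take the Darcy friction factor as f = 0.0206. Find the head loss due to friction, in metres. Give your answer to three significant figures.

h_f ≈ 8.47 m

V = 4Q/(πD²) = 4·0.00382/(π·0.0884²) = 0.6224 m/s
h_f = f(L/D)V²/(2g) = 0.02060·(1840/0.0884)·0.6224²/(2·9.81) = 8.466 m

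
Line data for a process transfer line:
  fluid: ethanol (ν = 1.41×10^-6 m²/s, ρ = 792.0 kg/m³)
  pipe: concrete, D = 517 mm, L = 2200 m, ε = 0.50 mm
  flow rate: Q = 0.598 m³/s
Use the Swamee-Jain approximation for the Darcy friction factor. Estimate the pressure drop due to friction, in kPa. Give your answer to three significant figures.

V = 4Q/(πD²) = 4·0.598/(π·0.517²) = 2.849 m/s
Re = VD/ν = 2.849·0.517/1.41×10^-6 = 1.04×10^6 → turbulent
ε/D = 0.50/517 = 9.67×10^-4
Swamee-Jain: f = 0.01986
h_f = f(L/D)V²/(2g) = 0.01986·(2200/0.517)·2.849²/(2·9.81) = 34.96 m
Δp = ρg·h_f = 792.0·9.81·34.96 = 271.6 kPa

Δp ≈ 272 kPa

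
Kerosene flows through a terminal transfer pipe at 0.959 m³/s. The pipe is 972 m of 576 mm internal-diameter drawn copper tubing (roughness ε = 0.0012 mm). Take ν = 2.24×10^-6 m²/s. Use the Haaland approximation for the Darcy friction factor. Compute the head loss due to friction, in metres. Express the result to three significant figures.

h_f ≈ 13.7 m

V = 4Q/(πD²) = 4·0.959/(π·0.576²) = 3.680 m/s
Re = VD/ν = 3.680·0.576/2.24×10^-6 = 9.46×10^5 → turbulent
ε/D = 0.0012/576 = 2.08×10^-6
Haaland: f = 0.01173
h_f = f(L/D)V²/(2g) = 0.01173·(972/0.576)·3.680²/(2·9.81) = 13.66 m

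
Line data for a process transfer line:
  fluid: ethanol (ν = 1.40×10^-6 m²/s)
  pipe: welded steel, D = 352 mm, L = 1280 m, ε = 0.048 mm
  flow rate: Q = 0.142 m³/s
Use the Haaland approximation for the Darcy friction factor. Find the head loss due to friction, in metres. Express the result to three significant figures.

h_f ≈ 5.98 m

V = 4Q/(πD²) = 4·0.142/(π·0.352²) = 1.459 m/s
Re = VD/ν = 1.459·0.352/1.40×10^-6 = 3.67×10^5 → turbulent
ε/D = 0.048/352 = 1.36×10^-4
Haaland: f = 0.01516
h_f = f(L/D)V²/(2g) = 0.01516·(1280/0.352)·1.459²/(2·9.81) = 5.984 m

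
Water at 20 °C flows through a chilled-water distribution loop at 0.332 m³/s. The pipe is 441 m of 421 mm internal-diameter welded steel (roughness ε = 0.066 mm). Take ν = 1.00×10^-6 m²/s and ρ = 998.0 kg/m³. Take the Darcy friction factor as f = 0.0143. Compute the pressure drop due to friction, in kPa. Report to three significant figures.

Δp ≈ 42.5 kPa

V = 4Q/(πD²) = 4·0.332/(π·0.421²) = 2.385 m/s
h_f = f(L/D)V²/(2g) = 0.01430·(441/0.421)·2.385²/(2·9.81) = 4.343 m
Δp = ρg·h_f = 998.0·9.81·4.343 = 42.52 kPa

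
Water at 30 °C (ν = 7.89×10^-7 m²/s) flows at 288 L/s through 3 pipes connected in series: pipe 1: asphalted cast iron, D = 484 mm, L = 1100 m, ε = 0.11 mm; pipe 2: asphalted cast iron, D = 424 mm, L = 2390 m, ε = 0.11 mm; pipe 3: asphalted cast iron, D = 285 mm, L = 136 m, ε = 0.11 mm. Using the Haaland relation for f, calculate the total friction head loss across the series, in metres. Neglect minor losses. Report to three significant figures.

H ≈ 30.4 m

Pipe 1: V = 1.565 m/s, Re = 9.60×10^5, ε/D = 2.27×10^-4, f = 0.01492, h_1 = f(L/D)V²/2g = 4.236 m
Pipe 2: V = 2.040 m/s, Re = 1.10×10^6, ε/D = 2.59×10^-4, f = 0.01516, h_2 = f(L/D)V²/2g = 18.12 m
Pipe 3: V = 4.515 m/s, Re = 1.63×10^6, ε/D = 3.86×10^-4, f = 0.01613, h_3 = f(L/D)V²/2g = 7.997 m
Series → Q common, losses add: H = Σh = 30.36 m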